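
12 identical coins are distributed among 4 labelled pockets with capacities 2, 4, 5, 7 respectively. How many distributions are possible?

Ignoring the caps, the number of non-negative solutions to x_1+…+x_4 = 12 is C(15,3) = 455.
Subtract solutions that violate a single cap (substitute x_i' = x_i − (cap_i+1)): x_1 ≥ 3 gives C(12,3) = 220; x_2 ≥ 5 gives C(10,3) = 120; x_3 ≥ 6 gives C(9,3) = 84; x_4 ≥ 8 gives C(7,3) = 35. Together 459.
Add back pairs where two caps are both exceeded: 35 + 20 + 4 + 4 + 0 + 0 = 63.
By inclusion–exclusion the count is 455 − 459 + 63 = 59.

59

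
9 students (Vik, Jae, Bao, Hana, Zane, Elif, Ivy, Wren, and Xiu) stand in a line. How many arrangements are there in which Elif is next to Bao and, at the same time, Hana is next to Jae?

Treat {Elif,Bao} as one block (2 orders) and {Hana,Jae} as another (2 orders).
That leaves 7 units to arrange: 2 × 2 × 7! = 4 × 5040 = 20160.

20160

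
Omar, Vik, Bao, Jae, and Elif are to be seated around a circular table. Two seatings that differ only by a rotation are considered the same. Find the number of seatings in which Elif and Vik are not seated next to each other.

Without the restriction there are (4)! = 24 seatings.
Seatings with Elif beside Vik: treat them as a block with 2 internal orders, giving 2 × (3)! = 12.
Subtracting, 24 − 12 = 12.

12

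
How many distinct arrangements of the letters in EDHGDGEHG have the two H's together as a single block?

Treat the 2 copies of H as a single block. The multiset to arrange is then {HH, D, D, E, E, G, G, G}, 8 items in all.
That gives (8)!/(3!·2!·2!) = 1680 arrangements.

1680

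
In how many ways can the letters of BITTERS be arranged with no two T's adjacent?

Total arrangements of BITTERS: 7!/(2!) = 2520.
If the two T's are adjacent, glue them into one block, leaving 6 items to arrange: (6)! = 720 ways.
Subtracting, 2520 − 720 = 1800 arrangements keep the T's apart.

1800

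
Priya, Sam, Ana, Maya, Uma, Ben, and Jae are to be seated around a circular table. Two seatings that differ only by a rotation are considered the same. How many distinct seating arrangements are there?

Around a circle, 7 distinct people have 7!/7 = (6)! = 720 rotationally distinct seatings.

720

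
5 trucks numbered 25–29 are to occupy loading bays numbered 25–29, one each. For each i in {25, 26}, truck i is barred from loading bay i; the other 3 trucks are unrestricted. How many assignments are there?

78

Let Aᵢ (for i ∈ {25, 26}) be the placements that put truck i in its forbidden loading bay. Any j of these fix j positions, leaving (5−j)! ways to fill the rest, and there are C(2,j) ways to pick which j.
By inclusion–exclusion, the number of valid placements is Σ_{j=0}^{2} (−1)^j C(2,j)·(5−j)!.
Computing: 120 − 48 + 6 = 78.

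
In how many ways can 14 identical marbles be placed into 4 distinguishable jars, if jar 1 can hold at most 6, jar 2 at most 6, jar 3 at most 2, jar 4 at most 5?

46

Without the upper bounds there are C(17,3) = 680 ways to split 14 among 4 jars.
Subtract solutions that violate a single cap (substitute x_i' = x_i − (cap_i+1)): x_1 ≥ 7 gives C(10,3) = 120; x_2 ≥ 7 gives C(10,3) = 120; x_3 ≥ 3 gives C(14,3) = 364; x_4 ≥ 6 gives C(11,3) = 165. Together 769.
Add back pairs where two caps are both exceeded: 1 + 35 + 4 + 35 + 4 + 56 = 135.
By inclusion–exclusion the count is 680 − 769 + 135 = 46.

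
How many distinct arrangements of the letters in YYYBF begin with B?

Fix B in the first position and arrange the remaining 4 letters.
Those 4 letters have Y appearing 3 times, giving (4)!/(3!) = 4.

4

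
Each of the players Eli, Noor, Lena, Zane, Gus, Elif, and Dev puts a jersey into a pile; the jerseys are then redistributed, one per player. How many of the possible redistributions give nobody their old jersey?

Count assignments avoiding every fixed point. For any j of the 7 players fixed to their old jersey, the other 7−j can be arranged in (7−j)! ways.
By inclusion–exclusion this is Σ_{j=0}^{7} (−1)^j C(7,j)·(7−j)!.
Computing: 5040 − 5040 + 2520 − 840 + 210 − 42 + 7 − 1 = 1854.

1854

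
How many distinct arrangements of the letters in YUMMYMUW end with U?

Fix U in the last position and arrange the remaining 7 letters.
Those 7 letters have M appearing 3 times and Y appearing twice, giving (7)!/(3!·2!) = 420.

420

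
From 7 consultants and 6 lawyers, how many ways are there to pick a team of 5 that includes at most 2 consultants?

Split by how many consultants are chosen (0 through 2).
Sum: C(7,0)·C(6,5) + C(7,1)·C(6,4) + C(7,2)·C(6,3) = 6 + 105 + 420 = 531.

531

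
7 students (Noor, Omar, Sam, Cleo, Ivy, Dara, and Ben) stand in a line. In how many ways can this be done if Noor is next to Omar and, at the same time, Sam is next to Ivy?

Treat {Noor,Omar} as one block (2 orders) and {Sam,Ivy} as another (2 orders).
That leaves 5 units to arrange: 2 × 2 × 5! = 4 × 120 = 480.

480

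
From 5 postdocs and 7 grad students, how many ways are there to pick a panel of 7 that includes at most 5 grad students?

756

Split by how many grad students are chosen (0 through 5).
Sum: C(7,0)·C(5,7) + C(7,1)·C(5,6) + C(7,2)·C(5,5) + C(7,3)·C(5,4) + C(7,4)·C(5,3) + C(7,5)·C(5,2) = 0 + 0 + 21 + 175 + 350 + 210 = 756.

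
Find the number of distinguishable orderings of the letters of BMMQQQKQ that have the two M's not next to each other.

Total arrangements of BMMQQQKQ: 8!/(4!·2!) = 840.
Arrangements with the M's together: treat MM as one letter, giving (7)!/(4!) = 210.
Subtracting, 840 − 210 = 630 arrangements keep the M's apart.

630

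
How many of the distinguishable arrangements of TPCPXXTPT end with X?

1120

With the last slot taken by X, it remains to arrange the other 8 letters (TPCPXTPT).
Those 8 letters have P appearing 3 times and T appearing 3 times, giving (8)!/(3!·3!) = 1120.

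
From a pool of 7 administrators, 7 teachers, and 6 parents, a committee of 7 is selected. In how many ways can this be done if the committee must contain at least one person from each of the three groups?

Unrestricted: C(20,7) = 77520 ways to pick any 7 of the 20.
Selections missing a whole group: no administrators → C(13,7) = 1716; no teachers → C(13,7) = 1716; no parents → C(14,7) = 3432.
Add back selections omitting two groups (i.e. drawn from a single group): C(7,7) + C(7,7) + C(6,7) = 2.
By inclusion–exclusion: 77520 − 6864 + 2 = 70658.

70658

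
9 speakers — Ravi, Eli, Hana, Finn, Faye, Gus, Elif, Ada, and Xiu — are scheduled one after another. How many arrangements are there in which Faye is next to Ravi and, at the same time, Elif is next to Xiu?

Treat {Faye,Ravi} as one block (2 orders) and {Elif,Xiu} as another (2 orders).
That leaves 7 units to arrange: 2 × 2 × 7! = 4 × 5040 = 20160.

20160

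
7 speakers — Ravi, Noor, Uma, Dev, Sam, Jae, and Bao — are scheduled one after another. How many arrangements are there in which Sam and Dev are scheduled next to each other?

Glue Sam and Dev into one block (2 internal orders), leaving 6 units to arrange in a row.
So the count is 2·(6)! = 1440.

1440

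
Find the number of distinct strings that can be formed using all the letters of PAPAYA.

PAPAYA has 6 letters with A appearing 3 times and P appearing twice.
Dividing 6! = 720 by 3!·2! = 12 for the repeated letters gives 60.

60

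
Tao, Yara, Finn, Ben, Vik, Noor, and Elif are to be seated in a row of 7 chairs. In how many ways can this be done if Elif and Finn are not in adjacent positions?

3600

Of the 7! = 5040 arrangements, those with Elif and Finn adjacent number 2 × 6! = 1440 (treat the pair as a block with 2 internal orders).
Complementary counting: 5040 − 1440 = 3600.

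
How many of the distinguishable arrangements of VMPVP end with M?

6

With the last slot taken by M, it remains to arrange the other 4 letters (VPVP).
Those 4 letters have P appearing twice and V appearing twice, giving (4)!/(2!·2!) = 6.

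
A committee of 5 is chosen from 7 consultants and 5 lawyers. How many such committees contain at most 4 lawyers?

Split by how many lawyers are chosen (0 through 4).
Sum: C(5,0)·C(7,5) + C(5,1)·C(7,4) + C(5,2)·C(7,3) + C(5,3)·C(7,2) + C(5,4)·C(7,1) = 21 + 175 + 350 + 210 + 35 = 791.

791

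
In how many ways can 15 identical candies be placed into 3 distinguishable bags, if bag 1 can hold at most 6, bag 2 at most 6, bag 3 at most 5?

6

By stars and bars, unrestricted non-negative solutions to x_1+…+x_3 = 15 number C(15+2,2) = 136.
Subtract solutions that violate a single cap (substitute x_i' = x_i − (cap_i+1)): x_1 ≥ 7 gives C(10,2) = 45; x_2 ≥ 7 gives C(10,2) = 45; x_3 ≥ 6 gives C(11,2) = 55. Together 145.
Add back pairs where two caps are both exceeded: 3 + 6 + 6 = 15.
By inclusion–exclusion the count is 136 − 145 + 15 = 6.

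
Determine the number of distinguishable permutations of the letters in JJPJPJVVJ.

Letter multiplicities in JJPJPJVVJ: J×5, P×2, V×2.
So there are 9! / (5!·2!·2!) = 756 distinguishable arrangements.

756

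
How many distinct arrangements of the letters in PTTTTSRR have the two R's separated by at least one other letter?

Total arrangements of PTTTTSRR: 8!/(4!·2!) = 840.
If the two R's are adjacent, glue them into one block, leaving 7 items to arrange: (7)!/(4!) = 210 ways.
Hence 840 − 210 = 630.

630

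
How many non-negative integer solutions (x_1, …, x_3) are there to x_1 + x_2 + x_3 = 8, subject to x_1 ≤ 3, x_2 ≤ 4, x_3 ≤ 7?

Without the upper bounds there are C(10,2) = 45 ways to split 8 among 3 variables.
Subtract solutions that violate a single cap (substitute x_i' = x_i − (cap_i+1)): x_1 ≥ 4 gives C(6,2) = 15; x_2 ≥ 5 gives C(5,2) = 10; x_3 ≥ 8 gives C(2,2) = 1. Together 26.
No two caps can be exceeded simultaneously, so the pair terms are all 0.
By inclusion–exclusion the count is 45 − 26 + 0 = 19.

19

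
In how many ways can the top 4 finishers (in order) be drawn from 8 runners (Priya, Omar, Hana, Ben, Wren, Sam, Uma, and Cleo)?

There are 8 choices for 1st place, 7 for 2nd, and so on down to 5 for position 4.
That gives 8 × 7 × 6 × 5 = 1680.

1680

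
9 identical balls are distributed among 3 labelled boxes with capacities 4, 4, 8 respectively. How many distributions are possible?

Without the upper bounds there are C(11,2) = 55 ways to split 9 among 3 boxes.
Subtract solutions that violate a single cap (substitute x_i' = x_i − (cap_i+1)): x_1 ≥ 5 gives C(6,2) = 15; x_2 ≥ 5 gives C(6,2) = 15; x_3 ≥ 9 gives C(2,2) = 1. Together 31.
No two caps can be exceeded simultaneously, so the pair terms are all 0.
By inclusion–exclusion the count is 55 − 31 + 0 = 24.

24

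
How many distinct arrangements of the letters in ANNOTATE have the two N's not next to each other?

3780

There are 8!/(2!·2!·2!) = 5040 arrangements of ANNOTATE in total.
Arrangements with the N's together: treat NN as one letter, giving (7)!/(2!·2!) = 1260.
Hence 5040 − 1260 = 3780.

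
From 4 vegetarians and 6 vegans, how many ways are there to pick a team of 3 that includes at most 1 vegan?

40

Split by how many vegans are chosen (0 through 1).
Sum: C(6,0)·C(4,3) + C(6,1)·C(4,2) = 4 + 36 = 40.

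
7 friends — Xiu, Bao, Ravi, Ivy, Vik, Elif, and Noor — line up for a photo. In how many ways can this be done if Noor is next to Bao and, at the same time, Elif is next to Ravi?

Treat {Noor,Bao} as one block (2 orders) and {Elif,Ravi} as another (2 orders).
That leaves 5 units to arrange: 2 × 2 × 5! = 4 × 120 = 480.

480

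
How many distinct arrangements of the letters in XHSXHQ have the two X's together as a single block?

60

Treat the 2 copies of X as a single block. The multiset to arrange is then {XX, H, H, Q, S}, 5 items in all.
That gives (5)!/(2!) = 60 arrangements.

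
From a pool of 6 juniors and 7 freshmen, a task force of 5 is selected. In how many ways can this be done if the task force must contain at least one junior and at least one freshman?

Total 5-person selections from all 13: C(13,5) = 1287.
Subtract selections that omit an entire group: no juniors → C(7,5) = 21; no freshmen → C(6,5) = 6.
Both groups omitted at once is impossible, so 1287 − 27 = 1260.

1260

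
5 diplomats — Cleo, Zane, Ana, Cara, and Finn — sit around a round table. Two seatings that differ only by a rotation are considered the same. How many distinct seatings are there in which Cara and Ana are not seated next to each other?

All circular seatings of 5 people number (4)! = 24.
Seatings with Cara beside Ana: treat them as a block with 2 internal orders, giving 2 × (3)! = 12.
Subtracting, 24 − 12 = 12.

12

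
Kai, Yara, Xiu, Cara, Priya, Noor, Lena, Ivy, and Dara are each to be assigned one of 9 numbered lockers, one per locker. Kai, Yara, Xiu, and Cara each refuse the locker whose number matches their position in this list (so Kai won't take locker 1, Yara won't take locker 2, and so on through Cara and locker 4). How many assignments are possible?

Let Aᵢ (for 1 ≤ i ≤ 4) be the placements that put person i in their forbidden locker. Any j of these fix j positions, leaving (9−j)! ways to fill the rest, and there are C(4,j) ways to pick which j.
By inclusion–exclusion, the number of valid placements is Σ_{j=0}^{4} (−1)^j C(4,j)·(9−j)!.
Computing: 362880 − 161280 + 30240 − 2880 + 120 = 229080.

229080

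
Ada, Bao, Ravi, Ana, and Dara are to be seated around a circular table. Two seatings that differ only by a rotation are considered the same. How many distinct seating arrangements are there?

Seat Ada anywhere (absorbing the rotational symmetry), then permute the other 4: (4)! = 24.

24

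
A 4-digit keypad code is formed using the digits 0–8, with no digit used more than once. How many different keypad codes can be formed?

This is a permutation of 4 out of 9: P(9,4) = 9!/5!.
That product is 9 × 8 × 7 × 6 = 3024.

3024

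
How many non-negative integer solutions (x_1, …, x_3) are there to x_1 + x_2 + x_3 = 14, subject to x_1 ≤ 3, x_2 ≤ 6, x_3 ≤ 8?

10

By stars and bars, unrestricted non-negative solutions to x_1+…+x_3 = 14 number C(14+2,2) = 120.
Subtract solutions that violate a single cap (substitute x_i' = x_i − (cap_i+1)): x_1 ≥ 4 gives C(12,2) = 66; x_2 ≥ 7 gives C(9,2) = 36; x_3 ≥ 9 gives C(7,2) = 21. Together 123.
Add back pairs where two caps are both exceeded: 10 + 3 + 0 = 13.
By inclusion–exclusion the count is 120 − 123 + 13 = 10.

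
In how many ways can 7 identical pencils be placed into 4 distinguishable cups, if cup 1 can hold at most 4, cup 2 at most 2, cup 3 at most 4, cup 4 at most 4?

By stars and bars, unrestricted non-negative solutions to x_1+…+x_4 = 7 number C(7+3,3) = 120.
Subtract solutions that violate a single cap (substitute x_i' = x_i − (cap_i+1)): x_1 ≥ 5 gives C(5,3) = 10; x_2 ≥ 3 gives C(7,3) = 35; x_3 ≥ 5 gives C(5,3) = 10; x_4 ≥ 5 gives C(5,3) = 10. Together 65.
No two caps can be exceeded simultaneously, so the pair terms are all 0.
By inclusion–exclusion the count is 120 − 65 + 0 = 55.

55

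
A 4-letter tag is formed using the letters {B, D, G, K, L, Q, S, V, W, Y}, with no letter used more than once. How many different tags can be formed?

With no repetition, fill the 4 letters in order: 10 choices, then 9, down to 7.
10 × 9 × 8 × 7 = 5040.

5040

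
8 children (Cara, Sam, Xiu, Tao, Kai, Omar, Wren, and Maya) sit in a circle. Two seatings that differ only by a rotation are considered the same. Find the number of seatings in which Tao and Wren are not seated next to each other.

3600

Without the restriction there are (7)! = 5040 seatings.
Those with Tao next to Wren: fuse the pair into one unit and seat 7 units around a circle — 2·(6)! = 1440.
Subtracting, 5040 − 1440 = 3600.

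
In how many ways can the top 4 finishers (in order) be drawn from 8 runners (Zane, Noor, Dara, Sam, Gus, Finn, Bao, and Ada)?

1680

There are 8 choices for 1st place, 7 for 2nd, and so on down to 5 for position 4.
That gives 8 × 7 × 6 × 5 = 1680.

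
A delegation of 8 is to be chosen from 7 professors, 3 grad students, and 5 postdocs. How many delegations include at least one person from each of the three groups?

5894

Total 8-person selections from all 15: C(15,8) = 6435.
Subtract selections that omit an entire group: no professors → C(8,8) = 1; no grad students → C(12,8) = 495; no postdocs → C(10,8) = 45.
Add back selections omitting two groups (i.e. drawn from a single group): C(7,8) + C(3,8) + C(5,8) = 0.
By inclusion–exclusion: 6435 − 541 + 0 = 5894.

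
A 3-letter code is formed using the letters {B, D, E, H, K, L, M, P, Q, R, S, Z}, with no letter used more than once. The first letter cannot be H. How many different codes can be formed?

The first letter has 12−1 = 11 choices (anything except H).
The remaining 2 letters are filled from the other 11 symbols without repetition: 11 × 10 = 110.
Total: 11 × 110 = 1210.

1210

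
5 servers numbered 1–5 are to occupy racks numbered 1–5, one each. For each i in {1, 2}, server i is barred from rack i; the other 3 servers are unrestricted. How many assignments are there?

Let Aᵢ (for i ∈ {1, 2}) be the placements that put server i in its forbidden rack. Any j of these fix j positions, leaving (5−j)! ways to fill the rest, and there are C(2,j) ways to pick which j.
By inclusion–exclusion, the number of valid placements is Σ_{j=0}^{2} (−1)^j C(2,j)·(5−j)!.
Computing: 120 − 48 + 6 = 78.

78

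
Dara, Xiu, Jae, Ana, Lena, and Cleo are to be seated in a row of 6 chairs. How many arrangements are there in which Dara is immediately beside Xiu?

Treat {Dara, Xiu} as a single unit. There are 5 units to order, and the pair itself can be ordered 2 ways.
So the count is 2·(5)! = 240.

240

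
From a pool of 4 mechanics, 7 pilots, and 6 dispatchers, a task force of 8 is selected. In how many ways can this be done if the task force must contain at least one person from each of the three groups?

Total 8-person selections from all 17: C(17,8) = 24310.
Subtract selections that omit an entire group: no mechanics → C(13,8) = 1287; no pilots → C(10,8) = 45; no dispatchers → C(11,8) = 165.
Add back selections omitting two groups (i.e. drawn from a single group): C(4,8) + C(7,8) + C(6,8) = 0.
By inclusion–exclusion: 24310 − 1497 + 0 = 22813.

22813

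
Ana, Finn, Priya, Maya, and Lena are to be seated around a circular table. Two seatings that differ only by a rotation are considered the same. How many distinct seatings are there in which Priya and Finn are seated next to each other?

Glue Priya and Finn into a block (2 internal orders). Seating 4 units around a circle gives (3)! arrangements.
So 2 × (3)! = 2 × 6 = 12.

12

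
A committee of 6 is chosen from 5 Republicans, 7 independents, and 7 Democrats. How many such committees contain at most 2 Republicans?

Split by how many Republicans are chosen (0 through 2).
Sum: C(5,0)·C(14,6) + C(5,1)·C(14,5) + C(5,2)·C(14,4) = 3003 + 10010 + 10010 = 23023.

23023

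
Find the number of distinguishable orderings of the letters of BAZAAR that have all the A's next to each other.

24

Treat the 3 copies of A as a single block. The multiset to arrange is then {AAA, B, R, Z}, 4 items in all.
All 4 items are distinct, so there are (4)! = 24 arrangements.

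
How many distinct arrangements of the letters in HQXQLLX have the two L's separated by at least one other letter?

There are 7!/(2!·2!·2!) = 630 arrangements of HQXQLLX in total.
Arrangements with the L's together: treat LL as one letter, giving (6)!/(2!·2!) = 180.
Subtracting, 630 − 180 = 450 arrangements keep the L's apart.

450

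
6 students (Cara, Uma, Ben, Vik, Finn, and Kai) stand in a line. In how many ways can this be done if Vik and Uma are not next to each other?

480

Of the 6! = 720 arrangements, those with Vik and Uma adjacent number 2 × 5! = 240 (treat the pair as a block with 2 internal orders).
Complementary counting: 720 − 240 = 480.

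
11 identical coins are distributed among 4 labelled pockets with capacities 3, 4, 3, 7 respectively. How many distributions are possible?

60

Ignoring the caps, the number of non-negative solutions to x_1+…+x_4 = 11 is C(14,3) = 364.
Subtract solutions that violate a single cap (substitute x_i' = x_i − (cap_i+1)): x_1 ≥ 4 gives C(10,3) = 120; x_2 ≥ 5 gives C(9,3) = 84; x_3 ≥ 4 gives C(10,3) = 120; x_4 ≥ 8 gives C(6,3) = 20. Together 344.
Add back pairs where two caps are both exceeded: 10 + 20 + 0 + 10 + 0 + 0 = 40.
By inclusion–exclusion the count is 364 − 344 + 40 = 60.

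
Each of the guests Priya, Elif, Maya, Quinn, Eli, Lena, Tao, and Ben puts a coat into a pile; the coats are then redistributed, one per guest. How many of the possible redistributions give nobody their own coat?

14833

This is the derangement count D_8: permutations of 8 items with no fixed point.
By inclusion–exclusion this is Σ_{j=0}^{8} (−1)^j C(8,j)·(8−j)!.
Computing: 40320 − 40320 + 20160 − 6720 + 1680 − 336 + 56 − 8 + 1 = 14833.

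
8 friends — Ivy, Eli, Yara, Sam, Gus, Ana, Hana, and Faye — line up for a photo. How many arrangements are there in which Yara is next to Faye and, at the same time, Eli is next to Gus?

2880

Treat {Yara,Faye} as one block (2 orders) and {Eli,Gus} as another (2 orders).
That leaves 6 units to arrange: 2 × 2 × 6! = 4 × 720 = 2880.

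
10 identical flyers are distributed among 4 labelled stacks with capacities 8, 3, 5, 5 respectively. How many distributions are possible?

130

By stars and bars, unrestricted non-negative solutions to x_1+…+x_4 = 10 number C(10+3,3) = 286.
Subtract solutions that violate a single cap (substitute x_i' = x_i − (cap_i+1)): x_1 ≥ 9 gives C(4,3) = 4; x_2 ≥ 4 gives C(9,3) = 84; x_3 ≥ 6 gives C(7,3) = 35; x_4 ≥ 6 gives C(7,3) = 35. Together 158.
Add back pairs where two caps are both exceeded: 0 + 0 + 0 + 1 + 1 + 0 = 2.
By inclusion–exclusion the count is 286 − 158 + 2 = 130.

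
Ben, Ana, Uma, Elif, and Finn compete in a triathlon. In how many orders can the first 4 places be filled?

There are 5 choices for 1st place, 4 for 2nd, and so on down to 2 for position 4.
That gives 5 × 4 × 3 × 2 = 120.

120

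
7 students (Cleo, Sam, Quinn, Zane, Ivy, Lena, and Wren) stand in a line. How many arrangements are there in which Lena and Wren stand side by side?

1440

Place the 5 others and the Lena-Wren pair as 6 objects in a line; the pair has 2 internal arrangements.
So the count is 2·(6)! = 1440.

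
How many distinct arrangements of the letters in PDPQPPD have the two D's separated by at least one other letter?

Total arrangements of PDPQPPD: 7!/(4!·2!) = 105.
Arrangements with the D's together: treat DD as one letter, giving (6)!/(4!) = 30.
Subtracting, 105 − 30 = 75 arrangements keep the D's apart.

75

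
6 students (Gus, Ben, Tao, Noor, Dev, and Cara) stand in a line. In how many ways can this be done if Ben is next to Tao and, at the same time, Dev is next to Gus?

Treat {Ben,Tao} as one block (2 orders) and {Dev,Gus} as another (2 orders).
That leaves 4 units to arrange: 2 × 2 × 4! = 4 × 24 = 96.

96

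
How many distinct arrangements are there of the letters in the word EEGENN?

EEGENN has 6 letters with E appearing 3 times and N appearing twice.
Dividing 6! = 720 by 3!·2! = 12 for the repeated letters gives 60.

60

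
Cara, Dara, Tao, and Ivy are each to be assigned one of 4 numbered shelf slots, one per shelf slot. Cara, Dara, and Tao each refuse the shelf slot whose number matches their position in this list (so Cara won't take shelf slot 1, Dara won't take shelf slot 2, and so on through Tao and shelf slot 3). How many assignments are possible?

11

Let Aᵢ (for i ∈ {1, 2, 3}) be the placements that put person i in their forbidden shelf slot. Any j of these fix j positions, leaving (4−j)! ways to fill the rest, and there are C(3,j) ways to pick which j.
By inclusion–exclusion, the number of valid placements is Σ_{j=0}^{3} (−1)^j C(3,j)·(4−j)!.
Computing: 24 − 18 + 6 − 1 = 11.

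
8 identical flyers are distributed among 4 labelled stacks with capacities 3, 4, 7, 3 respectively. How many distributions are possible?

Without the upper bounds there are C(11,3) = 165 ways to split 8 among 4 stacks.
Subtract solutions that violate a single cap (substitute x_i' = x_i − (cap_i+1)): x_1 ≥ 4 gives C(7,3) = 35; x_2 ≥ 5 gives C(6,3) = 20; x_3 ≥ 8 gives C(3,3) = 1; x_4 ≥ 4 gives C(7,3) = 35. Together 91.
Add back pairs where two caps are both exceeded: 0 + 0 + 1 + 0 + 0 + 0 = 1.
By inclusion–exclusion the count is 165 − 91 + 1 = 75.

75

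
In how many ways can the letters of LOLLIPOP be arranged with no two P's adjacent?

There are 8!/(3!·2!·2!) = 1680 arrangements of LOLLIPOP in total.
Arrangements with the P's together: treat PP as one letter, giving (7)!/(3!·2!) = 420.
Hence 1680 − 420 = 1260.

1260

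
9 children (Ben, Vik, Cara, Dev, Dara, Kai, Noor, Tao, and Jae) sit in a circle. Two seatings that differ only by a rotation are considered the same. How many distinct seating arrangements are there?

Around a circle, 9 distinct people have 9!/9 = (8)! = 40320 rotationally distinct seatings.

40320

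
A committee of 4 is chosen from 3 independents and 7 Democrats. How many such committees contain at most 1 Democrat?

7

Split by how many Democrats are chosen (0 through 1).
Sum: C(7,0)·C(3,4) + C(7,1)·C(3,3) = 0 + 7 = 7.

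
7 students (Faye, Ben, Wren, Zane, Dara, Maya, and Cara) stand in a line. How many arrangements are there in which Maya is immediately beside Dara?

1440

Treat {Maya, Dara} as a single unit. There are 6 units to order, and the pair itself can be ordered 2 ways.
That gives 2 × 6! = 2 × 720 = 1440.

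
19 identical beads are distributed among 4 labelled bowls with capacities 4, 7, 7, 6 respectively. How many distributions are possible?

Ignoring the caps, the number of non-negative solutions to x_1+…+x_4 = 19 is C(22,3) = 1540.
Subtract solutions that violate a single cap (substitute x_i' = x_i − (cap_i+1)): x_1 ≥ 5 gives C(17,3) = 680; x_2 ≥ 8 gives C(14,3) = 364; x_3 ≥ 8 gives C(14,3) = 364; x_4 ≥ 7 gives C(15,3) = 455. Together 1863.
Add back pairs where two caps are both exceeded: 84 + 84 + 120 + 20 + 35 + 35 = 378.
By inclusion–exclusion the count is 1540 − 1863 + 378 = 55.

55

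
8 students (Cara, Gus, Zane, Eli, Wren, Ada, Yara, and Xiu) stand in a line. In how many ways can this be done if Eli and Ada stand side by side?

Treat {Eli, Ada} as a single unit. There are 7 units to order, and the pair itself can be ordered 2 ways.
That gives 2 × 7! = 2 × 5040 = 10080.

10080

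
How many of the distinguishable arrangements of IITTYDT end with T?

Fix T in the last position and arrange the remaining 6 letters.
Those 6 letters have I appearing twice and T appearing twice, giving (6)!/(2!·2!) = 180.

180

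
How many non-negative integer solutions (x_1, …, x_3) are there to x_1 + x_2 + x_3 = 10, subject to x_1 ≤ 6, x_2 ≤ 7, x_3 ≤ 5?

35

Without the upper bounds there are C(12,2) = 66 ways to split 10 among 3 variables.
Subtract solutions that violate a single cap (substitute x_i' = x_i − (cap_i+1)): x_1 ≥ 7 gives C(5,2) = 10; x_2 ≥ 8 gives C(4,2) = 6; x_3 ≥ 6 gives C(6,2) = 15. Together 31.
No two caps can be exceeded simultaneously, so the pair terms are all 0.
By inclusion–exclusion the count is 66 − 31 + 0 = 35.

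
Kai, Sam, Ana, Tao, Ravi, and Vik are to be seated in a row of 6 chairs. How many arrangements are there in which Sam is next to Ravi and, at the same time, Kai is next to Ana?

Treat {Sam,Ravi} as one block (2 orders) and {Kai,Ana} as another (2 orders).
That leaves 4 units to arrange: 2 × 2 × 4! = 4 × 24 = 96.

96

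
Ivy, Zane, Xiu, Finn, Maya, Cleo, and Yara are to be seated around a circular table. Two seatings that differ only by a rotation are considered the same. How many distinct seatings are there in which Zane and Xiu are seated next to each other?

240

Glue Zane and Xiu into a block (2 internal orders). Seating 6 units around a circle gives (5)! arrangements.
So 2 × (5)! = 2 × 120 = 240.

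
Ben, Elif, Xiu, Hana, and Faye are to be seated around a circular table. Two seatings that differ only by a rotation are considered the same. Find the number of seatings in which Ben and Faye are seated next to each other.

12

Glue Ben and Faye into a block (2 internal orders). Seating 4 units around a circle gives (3)! arrangements.
So 2 × (3)! = 2 × 6 = 12.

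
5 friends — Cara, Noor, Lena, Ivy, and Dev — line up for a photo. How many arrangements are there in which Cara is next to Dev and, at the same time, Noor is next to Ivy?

24

Treat {Cara,Dev} as one block (2 orders) and {Noor,Ivy} as another (2 orders).
That leaves 3 units to arrange: 2 × 2 × 3! = 4 × 6 = 24.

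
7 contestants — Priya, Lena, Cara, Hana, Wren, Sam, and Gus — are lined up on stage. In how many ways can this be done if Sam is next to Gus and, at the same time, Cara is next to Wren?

480

Treat {Sam,Gus} as one block (2 orders) and {Cara,Wren} as another (2 orders).
That leaves 5 units to arrange: 2 × 2 × 5! = 4 × 120 = 480.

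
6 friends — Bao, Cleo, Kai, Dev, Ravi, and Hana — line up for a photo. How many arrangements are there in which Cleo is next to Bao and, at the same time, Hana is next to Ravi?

96

Treat {Cleo,Bao} as one block (2 orders) and {Hana,Ravi} as another (2 orders).
That leaves 4 units to arrange: 2 × 2 × 4! = 4 × 24 = 96.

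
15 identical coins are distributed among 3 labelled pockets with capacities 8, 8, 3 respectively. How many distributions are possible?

Ignoring the caps, the number of non-negative solutions to x_1+…+x_3 = 15 is C(17,2) = 136.
Subtract solutions that violate a single cap (substitute x_i' = x_i − (cap_i+1)): x_1 ≥ 9 gives C(8,2) = 28; x_2 ≥ 9 gives C(8,2) = 28; x_3 ≥ 4 gives C(13,2) = 78. Together 134.
Add back pairs where two caps are both exceeded: 0 + 6 + 6 = 12.
By inclusion–exclusion the count is 136 − 134 + 12 = 14.

14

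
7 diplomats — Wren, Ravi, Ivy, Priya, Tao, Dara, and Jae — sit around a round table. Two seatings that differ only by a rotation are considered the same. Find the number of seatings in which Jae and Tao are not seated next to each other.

480

Without the restriction there are (6)! = 720 seatings.
Those with Jae next to Tao: fuse the pair into one unit and seat 6 units around a circle — 2·(5)! = 240.
Subtracting, 720 − 240 = 480.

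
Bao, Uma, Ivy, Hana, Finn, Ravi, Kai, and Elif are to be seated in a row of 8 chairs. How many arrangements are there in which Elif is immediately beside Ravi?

10080

Place the 6 others and the Elif-Ravi pair as 7 objects in a line; the pair has 2 internal arrangements.
So the count is 2·(7)! = 10080.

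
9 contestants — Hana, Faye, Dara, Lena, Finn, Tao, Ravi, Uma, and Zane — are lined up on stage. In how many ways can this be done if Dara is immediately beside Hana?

80640

Glue Dara and Hana into one block (2 internal orders), leaving 8 units to arrange in a row.
That gives 2 × 8! = 2 × 40320 = 80640.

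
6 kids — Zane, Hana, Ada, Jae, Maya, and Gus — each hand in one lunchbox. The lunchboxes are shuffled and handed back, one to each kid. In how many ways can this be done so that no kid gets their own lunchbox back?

Count assignments avoiding every fixed point. For any j of the 6 kids fixed to their own lunchbox, the other 6−j can be arranged in (6−j)! ways.
By inclusion–exclusion this is Σ_{j=0}^{6} (−1)^j C(6,j)·(6−j)!.
Computing: 720 − 720 + 360 − 120 + 30 − 6 + 1 = 265.

265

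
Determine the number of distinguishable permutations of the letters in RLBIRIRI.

1120

The 8 letters of RLBIRIRI have repeats: I appearing 3 times and R appearing 3 times.
The number of distinct arrangements is 8!/(3!·3!) = 40320/36 = 1120.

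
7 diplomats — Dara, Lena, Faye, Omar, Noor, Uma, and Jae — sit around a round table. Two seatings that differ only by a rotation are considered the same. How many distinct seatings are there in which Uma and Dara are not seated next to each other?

480

Without the restriction there are (6)! = 720 seatings.
Those with Uma next to Dara: fuse the pair into one unit and seat 6 units around a circle — 2·(5)! = 240.
Subtracting, 720 − 240 = 480.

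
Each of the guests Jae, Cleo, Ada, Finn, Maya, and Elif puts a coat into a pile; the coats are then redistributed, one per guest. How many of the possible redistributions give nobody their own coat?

265

Count assignments avoiding every fixed point. For any j of the 6 guests fixed to their own coat, the other 6−j can be arranged in (6−j)! ways.
By inclusion–exclusion this is Σ_{j=0}^{6} (−1)^j C(6,j)·(6−j)!.
Computing: 720 − 720 + 360 − 120 + 30 − 6 + 1 = 265.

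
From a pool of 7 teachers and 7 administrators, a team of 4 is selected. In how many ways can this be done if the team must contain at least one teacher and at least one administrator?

931

With no constraint there are C(14,4) = 1001 possible selections.
Selections missing a whole group: no teachers → C(7,4) = 35; no administrators → C(7,4) = 35.
Both groups omitted at once is impossible, so 1001 − 70 = 931.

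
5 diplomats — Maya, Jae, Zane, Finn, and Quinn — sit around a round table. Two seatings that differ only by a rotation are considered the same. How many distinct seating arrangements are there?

Around a circle, 5 distinct people have 5!/5 = (4)! = 24 rotationally distinct seatings.

24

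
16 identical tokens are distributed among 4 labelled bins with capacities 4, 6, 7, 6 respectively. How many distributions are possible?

108

Without the upper bounds there are C(19,3) = 969 ways to split 16 among 4 bins.
Subtract solutions that violate a single cap (substitute x_i' = x_i − (cap_i+1)): x_1 ≥ 5 gives C(14,3) = 364; x_2 ≥ 7 gives C(12,3) = 220; x_3 ≥ 8 gives C(11,3) = 165; x_4 ≥ 7 gives C(12,3) = 220. Together 969.
Add back pairs where two caps are both exceeded: 35 + 20 + 35 + 4 + 10 + 4 = 108.
By inclusion–exclusion the count is 969 − 969 + 108 = 108.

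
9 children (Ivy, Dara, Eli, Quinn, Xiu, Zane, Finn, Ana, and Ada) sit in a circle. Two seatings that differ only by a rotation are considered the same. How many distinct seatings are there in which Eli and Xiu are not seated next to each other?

Without the restriction there are (8)! = 40320 seatings.
Seatings with Eli beside Xiu: treat them as a block with 2 internal orders, giving 2 × (7)! = 10080.
Subtracting, 40320 − 10080 = 30240.

30240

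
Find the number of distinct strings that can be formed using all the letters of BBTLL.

30

The 5 letters of BBTLL have repeats: B appearing twice and L appearing twice.
So there are 5! / (2!·2!) = 30 distinguishable arrangements.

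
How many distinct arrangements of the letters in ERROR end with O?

4

With the last slot taken by O, it remains to arrange the other 4 letters (ERRR).
Those 4 letters have R appearing 3 times, giving (4)!/(3!) = 4.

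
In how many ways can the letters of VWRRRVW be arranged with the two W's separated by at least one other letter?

150

There are 7!/(3!·2!·2!) = 210 arrangements of VWRRRVW in total.
Arrangements with the W's together: treat WW as one letter, giving (6)!/(3!·2!) = 60.
Subtracting, 210 − 60 = 150 arrangements keep the W's apart.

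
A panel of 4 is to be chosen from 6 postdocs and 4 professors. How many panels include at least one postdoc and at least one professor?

194

Unrestricted: C(10,4) = 210 ways to pick any 4 of the 10.
Selections missing a whole group: no postdocs → C(4,4) = 1; no professors → C(6,4) = 15.
Both groups omitted at once is impossible, so 210 − 16 = 194.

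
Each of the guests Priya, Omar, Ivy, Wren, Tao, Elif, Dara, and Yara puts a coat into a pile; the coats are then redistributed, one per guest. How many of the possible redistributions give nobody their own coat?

Let Aᵢ be the assignments in which guest i gets their own coat. We want the size of the complement of A₁∪…∪A_8.
By inclusion–exclusion this is Σ_{j=0}^{8} (−1)^j C(8,j)·(8−j)!.
Computing: 40320 − 40320 + 20160 − 6720 + 1680 − 336 + 56 − 8 + 1 = 14833.

14833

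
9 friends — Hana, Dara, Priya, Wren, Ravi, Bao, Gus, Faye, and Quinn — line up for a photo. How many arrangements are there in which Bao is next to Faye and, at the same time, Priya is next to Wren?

20160

Treat {Bao,Faye} as one block (2 orders) and {Priya,Wren} as another (2 orders).
That leaves 7 units to arrange: 2 × 2 × 7! = 4 × 5040 = 20160.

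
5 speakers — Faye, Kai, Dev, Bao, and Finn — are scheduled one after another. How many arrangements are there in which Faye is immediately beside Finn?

48

Place the 3 others and the Faye-Finn pair as 4 objects in a line; the pair has 2 internal arrangements.
So the count is 2·(4)! = 48.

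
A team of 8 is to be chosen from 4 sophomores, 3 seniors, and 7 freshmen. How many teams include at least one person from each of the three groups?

Total 8-person selections from all 14: C(14,8) = 3003.
Subtract selections that omit an entire group: no sophomores → C(10,8) = 45; no seniors → C(11,8) = 165; no freshmen → C(7,8) = 0.
Add back selections omitting two groups (i.e. drawn from a single group): C(4,8) + C(3,8) + C(7,8) = 0.
By inclusion–exclusion: 3003 − 210 + 0 = 2793.

2793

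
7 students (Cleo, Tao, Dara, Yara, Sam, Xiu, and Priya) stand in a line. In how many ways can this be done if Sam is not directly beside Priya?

3600

There are 7! = 5040 arrangements in all. If Sam and Priya are adjacent, merging them into one block gives 2·(6)! = 1440 arrangements.
So 5040 − 1440 = 3600 arrangements keep them apart.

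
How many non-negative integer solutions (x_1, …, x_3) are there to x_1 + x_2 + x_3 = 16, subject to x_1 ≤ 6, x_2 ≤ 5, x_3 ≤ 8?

Ignoring the caps, the number of non-negative solutions to x_1+…+x_3 = 16 is C(18,2) = 153.
Subtract solutions that violate a single cap (substitute x_i' = x_i − (cap_i+1)): x_1 ≥ 7 gives C(11,2) = 55; x_2 ≥ 6 gives C(12,2) = 66; x_3 ≥ 9 gives C(9,2) = 36. Together 157.
Add back pairs where two caps are both exceeded: 10 + 1 + 3 = 14.
By inclusion–exclusion the count is 153 − 157 + 14 = 10.

10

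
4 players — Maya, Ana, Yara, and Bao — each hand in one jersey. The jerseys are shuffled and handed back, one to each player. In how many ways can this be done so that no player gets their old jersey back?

9

This is the derangement count D_4: permutations of 4 items with no fixed point.
By inclusion–exclusion this is Σ_{j=0}^{4} (−1)^j C(4,j)·(4−j)!.
Computing: 24 − 24 + 12 − 4 + 1 = 9.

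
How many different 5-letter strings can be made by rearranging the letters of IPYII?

Letter multiplicities in IPYII: I×3, P×1, Y×1.
Dividing 5! = 120 by 3! = 6 for the repeated letters gives 20.

20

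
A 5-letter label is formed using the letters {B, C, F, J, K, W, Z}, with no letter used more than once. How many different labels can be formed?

2520

This is a permutation of 5 out of 7: P(7,5) = 7!/2!.
That product is 7 × 6 × 5 × 4 × 3 = 2520.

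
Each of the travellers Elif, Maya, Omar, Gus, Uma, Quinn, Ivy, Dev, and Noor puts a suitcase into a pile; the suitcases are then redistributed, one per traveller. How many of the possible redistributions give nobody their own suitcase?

Let Aᵢ be the assignments in which traveller i gets their own suitcase. We want the size of the complement of A₁∪…∪A_9.
By inclusion–exclusion this is Σ_{j=0}^{9} (−1)^j C(9,j)·(9−j)!.
Computing: 362880 − 362880 + 181440 − 60480 + 15120 − 3024 + 504 − 72 + 9 − 1 = 133496.

133496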